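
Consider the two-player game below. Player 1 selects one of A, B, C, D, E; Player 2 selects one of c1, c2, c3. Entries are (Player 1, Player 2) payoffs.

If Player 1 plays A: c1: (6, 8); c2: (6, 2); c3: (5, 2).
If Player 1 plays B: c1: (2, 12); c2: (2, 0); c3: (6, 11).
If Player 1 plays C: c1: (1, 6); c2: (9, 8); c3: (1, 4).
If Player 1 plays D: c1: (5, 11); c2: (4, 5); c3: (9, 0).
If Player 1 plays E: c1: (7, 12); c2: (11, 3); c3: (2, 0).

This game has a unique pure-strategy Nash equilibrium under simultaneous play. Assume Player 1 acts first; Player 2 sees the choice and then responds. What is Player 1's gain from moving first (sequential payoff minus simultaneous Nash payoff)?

2

Player 2 best-responds to each possible Player 1 move:
- A: BR = c1, leader payoff 6.
- B: BR = c1, leader payoff 2.
- C: BR = c2, leader payoff 9.
- D: BR = c1, leader payoff 5.
- E: BR = c1, leader payoff 7.
Player 1's induced payoffs are 6, 2, 9, 5, 7, so Player 1 commits to C. Subgame-perfect outcome: (C, c2) with payoffs (9, 8).
Under simultaneous play:
Player 1's best replies: c1→E; c2→E; c3→D.
Player 2's best replies: A→c1; B→c1; C→c2; D→c1; E→c1.
Only (E, c1) has each player best-responding; Nash payoffs (7, 12).
Player 1's commitment gain: 9 − 7 = 2.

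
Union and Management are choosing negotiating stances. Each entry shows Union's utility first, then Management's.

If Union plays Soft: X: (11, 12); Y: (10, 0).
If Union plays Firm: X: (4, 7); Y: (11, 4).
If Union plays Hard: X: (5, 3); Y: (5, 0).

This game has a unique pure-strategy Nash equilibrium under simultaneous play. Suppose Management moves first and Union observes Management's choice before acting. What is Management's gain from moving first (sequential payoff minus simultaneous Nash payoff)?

0

Work backward from Union's decision.
- X → Union plays Soft (best of 11, 4, 5); Management gets 12.
- Y → Union plays Firm (best of 10, 11, 5); Management gets 4.
Maximizing over 12, 4, Management chooses X. Subgame-perfect outcome: (Soft, X) with payoffs (11, 12).
For the simultaneous game, intersect best replies.
Union's best replies: X→Soft; Y→Firm.
Management's best replies: Soft→X; Firm→X; Hard→X.
Only (Soft, X) has each player best-responding; Nash payoffs (11, 12).
Management's commitment gain: 12 − 12 = 0.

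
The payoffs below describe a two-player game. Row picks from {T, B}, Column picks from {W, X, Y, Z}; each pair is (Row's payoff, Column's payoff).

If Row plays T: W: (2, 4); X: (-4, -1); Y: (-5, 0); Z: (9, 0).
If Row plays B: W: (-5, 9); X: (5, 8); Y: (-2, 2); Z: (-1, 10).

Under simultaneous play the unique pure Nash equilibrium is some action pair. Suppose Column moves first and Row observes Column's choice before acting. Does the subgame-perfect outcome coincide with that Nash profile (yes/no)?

no

Work backward from Row's decision.
- W: Row compares 2, -5 and picks T; Column would get 4.
- X: Row compares -4, 5 and picks B; Column would get 8.
- Y: Row compares -5, -2 and picks B; Column would get 2.
- Z: Row compares 9, -1 and picks T; Column would get 0.
Maximizing over 4, 8, 2, 0, Column chooses X. Subgame-perfect outcome: (B, X) with payoffs (5, 8).
Under simultaneous play:
Row's best replies: W→T; X→B; Y→B; Z→T.
Column's best replies: T→W; B→Z.
The unique mutual best reply is (T, W), giving (2, 4).
Sequential outcome (B, X) differs from the Nash profile (T, W).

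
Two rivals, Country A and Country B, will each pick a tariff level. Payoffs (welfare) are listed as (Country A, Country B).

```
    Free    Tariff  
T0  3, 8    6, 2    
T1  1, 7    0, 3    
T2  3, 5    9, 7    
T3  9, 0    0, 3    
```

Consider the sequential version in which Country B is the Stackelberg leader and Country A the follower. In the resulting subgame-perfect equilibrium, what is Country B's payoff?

Backward induction with Country B moving first.
- Free → Country A plays T3 (best of 3, 1, 3, 9); Country B gets 0.
- Tariff → Country A plays T2 (best of 6, 0, 9, 0); Country B gets 7.
Country B's induced payoffs are 0, 7, so Country B commits to Tariff. Subgame-perfect outcome: (T2, Tariff) with payoffs (9, 7).

7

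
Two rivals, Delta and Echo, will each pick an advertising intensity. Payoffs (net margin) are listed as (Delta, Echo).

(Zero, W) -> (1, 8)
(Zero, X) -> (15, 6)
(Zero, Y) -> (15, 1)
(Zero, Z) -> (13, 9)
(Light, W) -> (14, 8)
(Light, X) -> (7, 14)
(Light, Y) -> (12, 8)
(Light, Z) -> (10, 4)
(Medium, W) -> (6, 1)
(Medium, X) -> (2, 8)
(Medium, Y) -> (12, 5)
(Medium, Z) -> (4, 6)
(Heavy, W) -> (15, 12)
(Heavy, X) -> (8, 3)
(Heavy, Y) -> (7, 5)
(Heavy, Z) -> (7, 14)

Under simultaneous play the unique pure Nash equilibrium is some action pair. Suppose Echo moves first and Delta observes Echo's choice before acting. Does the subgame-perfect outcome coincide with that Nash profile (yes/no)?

Work backward from Delta's decision.
- W: BR = Heavy, leader payoff 12.
- X: BR = Zero, leader payoff 6.
- Y: BR = Zero, leader payoff 1.
- Z: BR = Zero, leader payoff 9.
Among 12, 6, 1, 9, the best is 12 at W. Subgame-perfect outcome: (Heavy, W) with payoffs (15, 12).
Under simultaneous play:
Delta's best replies: W→Heavy; X→Zero; Y→Zero; Z→Zero.
Echo's best replies: Zero→Z; Light→X; Medium→X; Heavy→Z.
The unique mutual best reply is (Zero, Z), giving (13, 9).
Sequential outcome (Heavy, W) differs from the Nash profile (Zero, Z).

no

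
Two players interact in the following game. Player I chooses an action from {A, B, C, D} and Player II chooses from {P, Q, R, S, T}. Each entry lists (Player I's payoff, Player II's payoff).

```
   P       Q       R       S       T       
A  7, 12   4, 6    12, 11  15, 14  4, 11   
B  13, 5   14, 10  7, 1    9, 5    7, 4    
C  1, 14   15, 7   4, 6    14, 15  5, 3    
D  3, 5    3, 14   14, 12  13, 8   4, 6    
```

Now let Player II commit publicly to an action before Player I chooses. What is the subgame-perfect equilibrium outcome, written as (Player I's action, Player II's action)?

(A, S)

Work backward from Player I's decision.
- P → Player I plays B (best of 7, 13, 1, 3); Player II gets 5.
- Q → Player I plays C (best of 4, 14, 15, 3); Player II gets 7.
- R → Player I plays D (best of 12, 7, 4, 14); Player II gets 12.
- S → Player I plays A (best of 15, 9, 14, 13); Player II gets 14.
- T → Player I plays B (best of 4, 7, 5, 4); Player II gets 4.
Among 5, 7, 12, 14, 4, the best is 14 at S. Subgame-perfect outcome: (A, S) with payoffs (15, 14).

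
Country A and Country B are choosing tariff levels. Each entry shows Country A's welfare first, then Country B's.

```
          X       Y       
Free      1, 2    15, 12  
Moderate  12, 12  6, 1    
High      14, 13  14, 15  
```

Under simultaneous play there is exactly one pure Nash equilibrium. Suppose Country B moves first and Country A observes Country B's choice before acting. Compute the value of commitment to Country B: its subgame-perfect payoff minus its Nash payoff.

1

Country A best-responds to each possible Country B move:
- X → Country A plays High (best of 1, 12, 14); Country B gets 13.
- Y → Country A plays Free (best of 15, 6, 14); Country B gets 12.
Country B's induced payoffs are 13, 12, so Country B commits to X. Subgame-perfect outcome: (High, X) with payoffs (14, 13).
Under simultaneous play:
Country A's best replies: X→High; Y→Free.
Country B's best replies: Free→Y; Moderate→X; High→Y.
Only (Free, Y) has each player best-responding; Nash payoffs (15, 12).
Country B's commitment gain: 13 − 12 = 1.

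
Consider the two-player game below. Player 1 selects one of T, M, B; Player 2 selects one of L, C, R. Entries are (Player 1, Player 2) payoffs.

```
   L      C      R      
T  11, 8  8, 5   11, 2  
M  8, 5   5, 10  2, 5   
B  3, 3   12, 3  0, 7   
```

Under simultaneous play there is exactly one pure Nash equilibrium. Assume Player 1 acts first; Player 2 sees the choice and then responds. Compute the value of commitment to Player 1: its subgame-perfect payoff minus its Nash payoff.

0

Work backward from Player 2's decision.
- T: BR = L, leader payoff 11.
- M: BR = C, leader payoff 5.
- B: BR = R, leader payoff 0.
Maximizing over 11, 5, 0, Player 1 chooses T. Subgame-perfect outcome: (T, L) with payoffs (11, 8).
Under simultaneous play:
Player 1's best replies: L→T; C→B; R→T.
Player 2's best replies: T→L; M→C; B→R.
The unique mutual best reply is (T, L), giving (11, 8).
Player 1's commitment gain: 11 − 11 = 0.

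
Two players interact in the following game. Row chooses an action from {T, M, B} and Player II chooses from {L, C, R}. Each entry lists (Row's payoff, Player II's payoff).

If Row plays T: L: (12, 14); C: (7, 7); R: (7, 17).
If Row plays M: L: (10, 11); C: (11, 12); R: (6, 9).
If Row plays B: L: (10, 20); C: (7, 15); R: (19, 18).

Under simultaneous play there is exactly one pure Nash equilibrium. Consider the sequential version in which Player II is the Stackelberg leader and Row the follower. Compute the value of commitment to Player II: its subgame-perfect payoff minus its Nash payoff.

6

Backward induction with Player II moving first.
- L → Row plays T (best of 12, 10, 10); Player II gets 14.
- C → Row plays M (best of 7, 11, 7); Player II gets 12.
- R → Row plays B (best of 7, 6, 19); Player II gets 18.
Among 14, 12, 18, the best is 18 at R. Subgame-perfect outcome: (B, R) with payoffs (19, 18).
Under simultaneous play:
Row's best replies: L→T; C→M; R→B.
Player II's best replies: T→R; M→C; B→L.
The unique mutual best reply is (M, C), giving (11, 12).
Player II's commitment gain: 18 − 12 = 6.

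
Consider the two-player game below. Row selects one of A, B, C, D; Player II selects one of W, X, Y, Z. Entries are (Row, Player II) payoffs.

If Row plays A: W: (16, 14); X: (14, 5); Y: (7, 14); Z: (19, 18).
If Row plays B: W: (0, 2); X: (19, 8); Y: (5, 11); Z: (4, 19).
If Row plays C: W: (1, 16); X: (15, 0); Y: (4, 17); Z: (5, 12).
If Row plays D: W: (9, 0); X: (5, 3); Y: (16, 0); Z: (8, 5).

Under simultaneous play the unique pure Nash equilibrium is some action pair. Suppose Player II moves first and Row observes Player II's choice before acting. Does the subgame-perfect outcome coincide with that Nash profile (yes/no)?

yes

Backward induction with Player II moving first.
- W: BR = A, leader payoff 14.
- X: BR = B, leader payoff 8.
- Y: BR = D, leader payoff 0.
- Z: BR = A, leader payoff 18.
Maximizing over 14, 8, 0, 18, Player II chooses Z. Subgame-perfect outcome: (A, Z) with payoffs (19, 18).
For the simultaneous game, intersect best replies.
Row's best replies: W→A; X→B; Y→D; Z→A.
Player II's best replies: A→Z; B→Z; C→Y; D→Z.
Only (A, Z) has each player best-responding; Nash payoffs (19, 18).
Sequential outcome (A, Z) coincides with the Nash profile (A, Z).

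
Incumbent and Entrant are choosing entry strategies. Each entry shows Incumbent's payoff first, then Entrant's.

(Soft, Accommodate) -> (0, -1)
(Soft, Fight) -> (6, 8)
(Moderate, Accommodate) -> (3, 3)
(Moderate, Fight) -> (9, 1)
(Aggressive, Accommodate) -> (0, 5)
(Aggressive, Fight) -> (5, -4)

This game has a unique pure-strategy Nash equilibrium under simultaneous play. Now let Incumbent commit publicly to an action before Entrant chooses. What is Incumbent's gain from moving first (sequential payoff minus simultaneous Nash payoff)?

Entrant best-responds to each possible Incumbent move:
- Soft: Entrant compares -1, 8 and picks Fight; Incumbent would get 6.
- Moderate: Entrant compares 3, 1 and picks Accommodate; Incumbent would get 3.
- Aggressive: Entrant compares 5, -4 and picks Accommodate; Incumbent would get 0.
Among 6, 3, 0, the best is 6 at Soft. Subgame-perfect outcome: (Soft, Fight) with payoffs (6, 8).
Under simultaneous play:
Incumbent's best replies: Accommodate→Moderate; Fight→Moderate.
Entrant's best replies: Soft→Fight; Moderate→Accommodate; Aggressive→Accommodate.
Only (Moderate, Accommodate) has each player best-responding; Nash payoffs (3, 3).
Incumbent's commitment gain: 6 − 3 = 3.

3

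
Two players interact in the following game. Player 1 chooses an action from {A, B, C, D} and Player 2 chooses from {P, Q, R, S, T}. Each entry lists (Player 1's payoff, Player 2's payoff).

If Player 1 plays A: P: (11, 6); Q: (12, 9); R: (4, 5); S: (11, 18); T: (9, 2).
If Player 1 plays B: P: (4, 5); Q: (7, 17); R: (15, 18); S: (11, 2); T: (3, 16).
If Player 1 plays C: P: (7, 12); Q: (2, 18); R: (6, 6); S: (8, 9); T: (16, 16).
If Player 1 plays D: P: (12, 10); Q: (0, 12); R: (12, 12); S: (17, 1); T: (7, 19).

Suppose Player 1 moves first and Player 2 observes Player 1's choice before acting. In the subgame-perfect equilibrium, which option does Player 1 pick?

Solve by backward induction (Player 1 leads).
- A → Player 2 plays S (best of 6, 9, 5, 18, 2); Player 1 gets 11.
- B → Player 2 plays R (best of 5, 17, 18, 2, 16); Player 1 gets 15.
- C → Player 2 plays Q (best of 12, 18, 6, 9, 16); Player 1 gets 2.
- D → Player 2 plays T (best of 10, 12, 12, 1, 19); Player 1 gets 7.
Among 11, 15, 2, 7, the best is 15 at B. Subgame-perfect outcome: (B, R) with payoffs (15, 18).

B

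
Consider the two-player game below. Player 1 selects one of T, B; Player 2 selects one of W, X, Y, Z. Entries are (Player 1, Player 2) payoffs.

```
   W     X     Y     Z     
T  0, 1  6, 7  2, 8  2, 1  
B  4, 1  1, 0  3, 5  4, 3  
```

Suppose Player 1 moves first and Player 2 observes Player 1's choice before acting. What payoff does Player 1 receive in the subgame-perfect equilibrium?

Work backward from Player 2's decision.
- T: Player 2 compares 1, 7, 8, 1 and picks Y; Player 1 would get 2.
- B: Player 2 compares 1, 0, 5, 3 and picks Y; Player 1 would get 3.
Among 2, 3, the best is 3 at B. Subgame-perfect outcome: (B, Y) with payoffs (3, 5).

3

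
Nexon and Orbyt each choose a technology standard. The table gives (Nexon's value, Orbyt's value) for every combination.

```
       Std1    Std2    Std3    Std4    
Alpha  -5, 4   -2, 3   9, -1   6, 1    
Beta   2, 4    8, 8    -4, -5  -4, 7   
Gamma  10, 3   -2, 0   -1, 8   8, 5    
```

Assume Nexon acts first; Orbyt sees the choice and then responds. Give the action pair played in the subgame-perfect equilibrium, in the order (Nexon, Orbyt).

(Beta, Std2)

Orbyt best-responds to each possible Nexon move:
- Alpha: BR = Std1, leader payoff -5.
- Beta: BR = Std2, leader payoff 8.
- Gamma: BR = Std3, leader payoff -1.
Among -5, 8, -1, the best is 8 at Beta. Subgame-perfect outcome: (Beta, Std2) with payoffs (8, 8).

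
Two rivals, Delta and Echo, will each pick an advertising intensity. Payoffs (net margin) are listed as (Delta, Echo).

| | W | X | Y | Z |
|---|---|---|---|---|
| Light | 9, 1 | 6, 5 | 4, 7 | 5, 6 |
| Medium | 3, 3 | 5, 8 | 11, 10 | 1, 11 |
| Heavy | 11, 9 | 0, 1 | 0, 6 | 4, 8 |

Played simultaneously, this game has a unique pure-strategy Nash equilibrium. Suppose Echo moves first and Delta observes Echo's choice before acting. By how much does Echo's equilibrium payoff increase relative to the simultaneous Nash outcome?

1

Delta best-responds to each possible Echo move:
- W → Delta plays Heavy (best of 9, 3, 11); Echo gets 9.
- X → Delta plays Light (best of 6, 5, 0); Echo gets 5.
- Y → Delta plays Medium (best of 4, 11, 0); Echo gets 10.
- Z → Delta plays Light (best of 5, 1, 4); Echo gets 6.
Among 9, 5, 10, 6, the best is 10 at Y. Subgame-perfect outcome: (Medium, Y) with payoffs (11, 10).
Now find the simultaneous Nash equilibrium.
Delta's best replies: W→Heavy; X→Light; Y→Medium; Z→Light.
Echo's best replies: Light→Y; Medium→Z; Heavy→W.
Only (Heavy, W) has each player best-responding; Nash payoffs (11, 9).
Echo's commitment gain: 10 − 9 = 1.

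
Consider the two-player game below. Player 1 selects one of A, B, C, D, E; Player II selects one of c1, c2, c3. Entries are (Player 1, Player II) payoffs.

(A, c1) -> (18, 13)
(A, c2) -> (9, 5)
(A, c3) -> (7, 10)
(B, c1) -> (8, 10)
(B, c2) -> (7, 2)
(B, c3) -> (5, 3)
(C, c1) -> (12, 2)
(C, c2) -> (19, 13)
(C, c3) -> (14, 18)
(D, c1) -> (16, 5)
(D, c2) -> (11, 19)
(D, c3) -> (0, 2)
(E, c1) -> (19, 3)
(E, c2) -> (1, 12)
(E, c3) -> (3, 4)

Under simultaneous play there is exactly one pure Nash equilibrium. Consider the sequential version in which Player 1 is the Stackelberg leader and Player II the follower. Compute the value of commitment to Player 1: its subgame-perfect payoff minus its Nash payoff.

Work backward from Player II's decision.
- A: Player II compares 13, 5, 10 and picks c1; Player 1 would get 18.
- B: Player II compares 10, 2, 3 and picks c1; Player 1 would get 8.
- C: Player II compares 2, 13, 18 and picks c3; Player 1 would get 14.
- D: Player II compares 5, 19, 2 and picks c2; Player 1 would get 11.
- E: Player II compares 3, 12, 4 and picks c2; Player 1 would get 1.
Among 18, 8, 14, 11, 1, the best is 18 at A. Subgame-perfect outcome: (A, c1) with payoffs (18, 13).
Now find the simultaneous Nash equilibrium.
Player 1's best replies: c1→E; c2→C; c3→C.
Player II's best replies: A→c1; B→c1; C→c3; D→c2; E→c2.
Only (C, c3) has each player best-responding; Nash payoffs (14, 18).
Player 1's commitment gain: 18 − 14 = 4.

4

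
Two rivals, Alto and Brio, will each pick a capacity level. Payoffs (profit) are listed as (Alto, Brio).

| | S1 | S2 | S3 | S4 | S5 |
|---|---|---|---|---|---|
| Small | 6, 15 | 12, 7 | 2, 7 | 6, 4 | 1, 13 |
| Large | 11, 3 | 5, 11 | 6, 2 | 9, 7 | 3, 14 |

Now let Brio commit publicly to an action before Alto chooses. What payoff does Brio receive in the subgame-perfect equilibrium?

14

Alto best-responds to each possible Brio move:
- S1: Alto compares 6, 11 and picks Large; Brio would get 3.
- S2: Alto compares 12, 5 and picks Small; Brio would get 7.
- S3: Alto compares 2, 6 and picks Large; Brio would get 2.
- S4: Alto compares 6, 9 and picks Large; Brio would get 7.
- S5: Alto compares 1, 3 and picks Large; Brio would get 14.
Maximizing over 3, 7, 2, 7, 14, Brio chooses S5. Subgame-perfect outcome: (Large, S5) with payoffs (3, 14).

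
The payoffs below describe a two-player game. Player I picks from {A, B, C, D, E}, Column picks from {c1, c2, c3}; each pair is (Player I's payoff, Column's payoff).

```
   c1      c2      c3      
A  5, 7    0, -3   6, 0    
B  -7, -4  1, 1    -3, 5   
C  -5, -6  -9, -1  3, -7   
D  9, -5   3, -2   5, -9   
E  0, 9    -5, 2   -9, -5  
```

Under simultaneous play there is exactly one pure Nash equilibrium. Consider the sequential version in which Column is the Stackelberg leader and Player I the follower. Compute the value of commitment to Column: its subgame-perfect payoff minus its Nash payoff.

2

Work backward from Player I's decision.
- c1: Player I compares 5, -7, -5, 9, 0 and picks D; Column would get -5.
- c2: Player I compares 0, 1, -9, 3, -5 and picks D; Column would get -2.
- c3: Player I compares 6, -3, 3, 5, -9 and picks A; Column would get 0.
Among -5, -2, 0, the best is 0 at c3. Subgame-perfect outcome: (A, c3) with payoffs (6, 0).
Now find the simultaneous Nash equilibrium.
Player I's best replies: c1→D; c2→D; c3→A.
Column's best replies: A→c1; B→c3; C→c2; D→c2; E→c1.
Only (D, c2) has each player best-responding; Nash payoffs (3, -2).
Column's commitment gain: 0 − -2 = 2.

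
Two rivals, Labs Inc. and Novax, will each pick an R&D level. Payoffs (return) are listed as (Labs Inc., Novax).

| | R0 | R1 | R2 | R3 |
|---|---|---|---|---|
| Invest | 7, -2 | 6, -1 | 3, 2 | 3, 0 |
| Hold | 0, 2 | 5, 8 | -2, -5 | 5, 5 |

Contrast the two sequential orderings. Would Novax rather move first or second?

If Labs Inc. leads: Novax's best replies are Invest→R2, Hold→R1; Labs Inc.'s induced payoffs 3, 5; outcome (Hold, R1), payoffs (5, 8).
If Novax leads: Labs Inc.'s best replies are R0→Invest, R1→Invest, R2→Invest, R3→Hold; Novax's induced payoffs -2, -1, 2, 5; outcome (Hold, R3), payoffs (5, 5).
Novax gets 5 moving first and 8 moving second, so Novax prefers to move second.

second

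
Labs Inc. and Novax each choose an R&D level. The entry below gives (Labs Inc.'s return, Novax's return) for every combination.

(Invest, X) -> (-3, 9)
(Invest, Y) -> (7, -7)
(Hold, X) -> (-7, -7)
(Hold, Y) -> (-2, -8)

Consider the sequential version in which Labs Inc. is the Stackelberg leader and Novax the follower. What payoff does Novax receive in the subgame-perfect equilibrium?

9

Work backward from Novax's decision.
- Invest: BR = X, leader payoff -3.
- Hold: BR = X, leader payoff -7.
Among -3, -7, the best is -3 at Invest. Subgame-perfect outcome: (Invest, X) with payoffs (-3, 9).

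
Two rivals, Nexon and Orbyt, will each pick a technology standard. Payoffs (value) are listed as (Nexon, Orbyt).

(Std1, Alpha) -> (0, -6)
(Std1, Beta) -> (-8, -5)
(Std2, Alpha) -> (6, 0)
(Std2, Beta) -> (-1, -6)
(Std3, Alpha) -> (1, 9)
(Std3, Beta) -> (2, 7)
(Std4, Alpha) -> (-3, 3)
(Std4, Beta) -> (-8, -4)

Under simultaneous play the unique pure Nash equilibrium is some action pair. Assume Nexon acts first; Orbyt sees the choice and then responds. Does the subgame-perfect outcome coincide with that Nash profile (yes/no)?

Backward induction with Nexon moving first.
- Std1 → Orbyt plays Beta (best of -6, -5); Nexon gets -8.
- Std2 → Orbyt plays Alpha (best of 0, -6); Nexon gets 6.
- Std3 → Orbyt plays Alpha (best of 9, 7); Nexon gets 1.
- Std4 → Orbyt plays Alpha (best of 3, -4); Nexon gets -3.
Among -8, 6, 1, -3, the best is 6 at Std2. Subgame-perfect outcome: (Std2, Alpha) with payoffs (6, 0).
For the simultaneous game, intersect best replies.
Nexon's best replies: Alpha→Std2; Beta→Std3.
Orbyt's best replies: Std1→Beta; Std2→Alpha; Std3→Alpha; Std4→Alpha.
The unique mutual best reply is (Std2, Alpha), giving (6, 0).
Sequential outcome (Std2, Alpha) coincides with the Nash profile (Std2, Alpha).

yes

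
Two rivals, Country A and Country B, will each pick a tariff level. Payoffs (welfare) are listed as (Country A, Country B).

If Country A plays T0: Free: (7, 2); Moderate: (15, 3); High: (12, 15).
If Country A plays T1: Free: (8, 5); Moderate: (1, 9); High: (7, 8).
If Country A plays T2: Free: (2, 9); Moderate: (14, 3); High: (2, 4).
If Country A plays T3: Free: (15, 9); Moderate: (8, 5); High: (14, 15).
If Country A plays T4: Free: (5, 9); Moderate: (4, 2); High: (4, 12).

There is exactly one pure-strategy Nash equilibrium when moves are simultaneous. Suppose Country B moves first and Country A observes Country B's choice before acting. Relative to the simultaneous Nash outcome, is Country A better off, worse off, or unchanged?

Backward induction with Country B moving first.
- Free: Country A compares 7, 8, 2, 15, 5 and picks T3; Country B would get 9.
- Moderate: Country A compares 15, 1, 14, 8, 4 and picks T0; Country B would get 3.
- High: Country A compares 12, 7, 2, 14, 4 and picks T3; Country B would get 15.
Country B's induced payoffs are 9, 3, 15, so Country B commits to High. Subgame-perfect outcome: (T3, High) with payoffs (14, 15).
Under simultaneous play:
Country A's best replies: Free→T3; Moderate→T0; High→T3.
Country B's best replies: T0→High; T1→Moderate; T2→Free; T3→High; T4→High.
Only (T3, High) has each player best-responding; Nash payoffs (14, 15).
Country A earns 14 sequentially versus 14 at the Nash outcome: unchanged.

unchanged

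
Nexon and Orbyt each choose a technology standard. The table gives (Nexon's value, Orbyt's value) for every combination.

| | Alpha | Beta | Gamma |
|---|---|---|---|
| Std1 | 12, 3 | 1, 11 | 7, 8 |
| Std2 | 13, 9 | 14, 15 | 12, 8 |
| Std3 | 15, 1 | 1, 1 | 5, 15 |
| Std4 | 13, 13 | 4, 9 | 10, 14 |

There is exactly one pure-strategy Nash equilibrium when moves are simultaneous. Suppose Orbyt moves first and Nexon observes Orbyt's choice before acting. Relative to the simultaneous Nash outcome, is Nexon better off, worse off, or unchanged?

Backward induction with Orbyt moving first.
- Alpha: BR = Std3, leader payoff 1.
- Beta: BR = Std2, leader payoff 15.
- Gamma: BR = Std2, leader payoff 8.
Among 1, 15, 8, the best is 15 at Beta. Subgame-perfect outcome: (Std2, Beta) with payoffs (14, 15).
For the simultaneous game, intersect best replies.
Nexon's best replies: Alpha→Std3; Beta→Std2; Gamma→Std2.
Orbyt's best replies: Std1→Beta; Std2→Beta; Std3→Gamma; Std4→Gamma.
The unique mutual best reply is (Std2, Beta), giving (14, 15).
Nexon earns 14 sequentially versus 14 at the Nash outcome: unchanged.

unchanged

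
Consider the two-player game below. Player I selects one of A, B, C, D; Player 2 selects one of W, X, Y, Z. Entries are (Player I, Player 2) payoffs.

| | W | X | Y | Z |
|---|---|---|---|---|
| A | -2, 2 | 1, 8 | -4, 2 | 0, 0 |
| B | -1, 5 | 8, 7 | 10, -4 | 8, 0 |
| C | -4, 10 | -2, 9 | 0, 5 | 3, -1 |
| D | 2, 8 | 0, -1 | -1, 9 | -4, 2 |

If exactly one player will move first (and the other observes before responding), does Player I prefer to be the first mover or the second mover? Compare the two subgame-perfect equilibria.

first

If Player I leads: Player 2's best replies are A→X, B→X, C→W, D→Y; Player I's induced payoffs 1, 8, -4, -1; outcome (B, X), payoffs (8, 7).
If Player 2 leads: Player I's best replies are W→D, X→B, Y→B, Z→B; Player 2's induced payoffs 8, 7, -4, 0; outcome (D, W), payoffs (2, 8).
Player I gets 8 moving first and 2 moving second, so Player I prefers to move first.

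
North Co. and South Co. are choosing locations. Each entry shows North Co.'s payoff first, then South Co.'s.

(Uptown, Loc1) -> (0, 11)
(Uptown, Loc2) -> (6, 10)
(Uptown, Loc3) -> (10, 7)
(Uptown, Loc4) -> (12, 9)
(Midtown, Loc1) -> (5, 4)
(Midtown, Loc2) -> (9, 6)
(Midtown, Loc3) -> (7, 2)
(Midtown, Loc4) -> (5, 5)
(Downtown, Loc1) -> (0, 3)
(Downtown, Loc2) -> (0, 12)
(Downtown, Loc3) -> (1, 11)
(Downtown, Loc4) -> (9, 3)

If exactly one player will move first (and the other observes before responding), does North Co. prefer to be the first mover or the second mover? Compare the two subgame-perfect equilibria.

If North Co. leads: South Co.'s best replies are Uptown→Loc1, Midtown→Loc2, Downtown→Loc2; North Co.'s induced payoffs 0, 9, 0; outcome (Midtown, Loc2), payoffs (9, 6).
If South Co. leads: North Co.'s best replies are Loc1→Midtown, Loc2→Midtown, Loc3→Uptown, Loc4→Uptown; South Co.'s induced payoffs 4, 6, 7, 9; outcome (Uptown, Loc4), payoffs (12, 9).
North Co. gets 9 moving first and 12 moving second, so North Co. prefers to move second.

second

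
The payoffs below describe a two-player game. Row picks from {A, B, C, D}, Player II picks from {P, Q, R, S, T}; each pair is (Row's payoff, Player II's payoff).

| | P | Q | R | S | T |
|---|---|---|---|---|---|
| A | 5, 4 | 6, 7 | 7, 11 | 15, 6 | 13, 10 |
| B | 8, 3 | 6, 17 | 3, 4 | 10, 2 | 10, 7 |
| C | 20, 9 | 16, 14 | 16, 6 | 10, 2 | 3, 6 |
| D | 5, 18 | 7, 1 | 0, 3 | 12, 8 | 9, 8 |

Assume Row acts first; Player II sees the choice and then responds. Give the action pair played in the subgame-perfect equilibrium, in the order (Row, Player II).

(C, Q)

Backward induction with Row moving first.
- A → Player II plays R (best of 4, 7, 11, 6, 10); Row gets 7.
- B → Player II plays Q (best of 3, 17, 4, 2, 7); Row gets 6.
- C → Player II plays Q (best of 9, 14, 6, 2, 6); Row gets 16.
- D → Player II plays P (best of 18, 1, 3, 8, 8); Row gets 5.
Row's induced payoffs are 7, 6, 16, 5, so Row commits to C. Subgame-perfect outcome: (C, Q) with payoffs (16, 14).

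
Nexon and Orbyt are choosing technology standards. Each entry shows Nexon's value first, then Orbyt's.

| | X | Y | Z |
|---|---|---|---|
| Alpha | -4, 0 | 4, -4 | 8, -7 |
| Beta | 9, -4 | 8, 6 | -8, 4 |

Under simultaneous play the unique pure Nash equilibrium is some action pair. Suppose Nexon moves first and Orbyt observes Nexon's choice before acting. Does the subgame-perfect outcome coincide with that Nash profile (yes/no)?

Solve by backward induction (Nexon leads).
- Alpha: Orbyt compares 0, -4, -7 and picks X; Nexon would get -4.
- Beta: Orbyt compares -4, 6, 4 and picks Y; Nexon would get 8.
Nexon's induced payoffs are -4, 8, so Nexon commits to Beta. Subgame-perfect outcome: (Beta, Y) with payoffs (8, 6).
For the simultaneous game, intersect best replies.
Nexon's best replies: X→Beta; Y→Beta; Z→Alpha.
Orbyt's best replies: Alpha→X; Beta→Y.
The unique mutual best reply is (Beta, Y), giving (8, 6).
Sequential outcome (Beta, Y) coincides with the Nash profile (Beta, Y).

yes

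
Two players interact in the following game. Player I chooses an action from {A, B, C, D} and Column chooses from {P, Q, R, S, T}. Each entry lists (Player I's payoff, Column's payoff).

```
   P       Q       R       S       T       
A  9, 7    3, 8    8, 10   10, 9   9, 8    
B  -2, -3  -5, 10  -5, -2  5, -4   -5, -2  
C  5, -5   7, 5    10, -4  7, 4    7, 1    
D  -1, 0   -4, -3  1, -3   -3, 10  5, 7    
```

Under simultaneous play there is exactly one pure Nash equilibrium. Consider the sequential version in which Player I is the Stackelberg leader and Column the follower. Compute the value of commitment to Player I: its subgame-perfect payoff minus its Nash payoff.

1

Work backward from Column's decision.
- A → Column plays R (best of 7, 8, 10, 9, 8); Player I gets 8.
- B → Column plays Q (best of -3, 10, -2, -4, -2); Player I gets -5.
- C → Column plays Q (best of -5, 5, -4, 4, 1); Player I gets 7.
- D → Column plays S (best of 0, -3, -3, 10, 7); Player I gets -3.
Player I's induced payoffs are 8, -5, 7, -3, so Player I commits to A. Subgame-perfect outcome: (A, R) with payoffs (8, 10).
For the simultaneous game, intersect best replies.
Player I's best replies: P→A; Q→C; R→C; S→A; T→A.
Column's best replies: A→R; B→Q; C→Q; D→S.
The unique mutual best reply is (C, Q), giving (7, 5).
Player I's commitment gain: 8 − 7 = 1.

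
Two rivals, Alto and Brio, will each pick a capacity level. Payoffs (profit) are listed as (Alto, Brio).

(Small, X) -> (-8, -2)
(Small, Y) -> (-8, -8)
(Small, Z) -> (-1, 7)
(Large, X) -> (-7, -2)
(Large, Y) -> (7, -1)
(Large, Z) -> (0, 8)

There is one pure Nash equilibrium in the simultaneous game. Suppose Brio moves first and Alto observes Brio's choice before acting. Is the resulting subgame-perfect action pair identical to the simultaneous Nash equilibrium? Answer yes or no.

Work backward from Alto's decision.
- X: BR = Large, leader payoff -2.
- Y: BR = Large, leader payoff -1.
- Z: BR = Large, leader payoff 8.
Among -2, -1, 8, the best is 8 at Z. Subgame-perfect outcome: (Large, Z) with payoffs (0, 8).
For the simultaneous game, intersect best replies.
Alto's best replies: X→Large; Y→Large; Z→Large.
Brio's best replies: Small→Z; Large→Z.
Only (Large, Z) has each player best-responding; Nash payoffs (0, 8).
Sequential outcome (Large, Z) coincides with the Nash profile (Large, Z).

yes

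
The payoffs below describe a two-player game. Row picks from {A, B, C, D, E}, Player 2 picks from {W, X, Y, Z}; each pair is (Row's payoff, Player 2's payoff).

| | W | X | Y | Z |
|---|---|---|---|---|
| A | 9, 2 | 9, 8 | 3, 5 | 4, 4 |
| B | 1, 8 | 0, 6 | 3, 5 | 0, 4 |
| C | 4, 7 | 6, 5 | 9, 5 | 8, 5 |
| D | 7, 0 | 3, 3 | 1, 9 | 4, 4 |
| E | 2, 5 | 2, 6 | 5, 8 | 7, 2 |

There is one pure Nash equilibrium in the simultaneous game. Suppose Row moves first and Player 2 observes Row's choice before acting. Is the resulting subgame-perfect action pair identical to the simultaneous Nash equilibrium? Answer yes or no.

yes

Backward induction with Row moving first.
- A: Player 2 compares 2, 8, 5, 4 and picks X; Row would get 9.
- B: Player 2 compares 8, 6, 5, 4 and picks W; Row would get 1.
- C: Player 2 compares 7, 5, 5, 5 and picks W; Row would get 4.
- D: Player 2 compares 0, 3, 9, 4 and picks Y; Row would get 1.
- E: Player 2 compares 5, 6, 8, 2 and picks Y; Row would get 5.
Among 9, 1, 4, 1, 5, the best is 9 at A. Subgame-perfect outcome: (A, X) with payoffs (9, 8).
For the simultaneous game, intersect best replies.
Row's best replies: W→A; X→A; Y→C; Z→C.
Player 2's best replies: A→X; B→W; C→W; D→Y; E→Y.
The unique mutual best reply is (A, X), giving (9, 8).
Sequential outcome (A, X) coincides with the Nash profile (A, X).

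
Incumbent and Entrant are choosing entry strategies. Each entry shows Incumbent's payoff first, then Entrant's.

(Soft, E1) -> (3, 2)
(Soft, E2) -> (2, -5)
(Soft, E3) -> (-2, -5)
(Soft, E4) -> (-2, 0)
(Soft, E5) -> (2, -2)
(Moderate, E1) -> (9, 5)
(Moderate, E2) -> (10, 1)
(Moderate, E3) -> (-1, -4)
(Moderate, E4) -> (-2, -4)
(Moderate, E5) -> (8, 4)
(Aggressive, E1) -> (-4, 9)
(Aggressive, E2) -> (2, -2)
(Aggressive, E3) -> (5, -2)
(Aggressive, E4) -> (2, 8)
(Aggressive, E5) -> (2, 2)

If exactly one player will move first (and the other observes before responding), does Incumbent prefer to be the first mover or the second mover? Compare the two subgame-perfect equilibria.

If Incumbent leads: Entrant's best replies are Soft→E1, Moderate→E1, Aggressive→E1; Incumbent's induced payoffs 3, 9, -4; outcome (Moderate, E1), payoffs (9, 5).
If Entrant leads: Incumbent's best replies are E1→Moderate, E2→Moderate, E3→Aggressive, E4→Aggressive, E5→Moderate; Entrant's induced payoffs 5, 1, -2, 8, 4; outcome (Aggressive, E4), payoffs (2, 8).
Incumbent gets 9 moving first and 2 moving second, so Incumbent prefers to move first.

first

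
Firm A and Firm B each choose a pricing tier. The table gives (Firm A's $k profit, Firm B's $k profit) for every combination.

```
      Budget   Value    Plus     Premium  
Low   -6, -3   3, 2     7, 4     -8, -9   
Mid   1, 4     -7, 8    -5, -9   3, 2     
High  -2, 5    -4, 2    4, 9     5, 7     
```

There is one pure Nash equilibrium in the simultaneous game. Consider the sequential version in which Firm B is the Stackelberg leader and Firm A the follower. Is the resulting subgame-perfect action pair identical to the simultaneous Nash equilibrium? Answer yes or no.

no

Work backward from Firm A's decision.
- Budget: Firm A compares -6, 1, -2 and picks Mid; Firm B would get 4.
- Value: Firm A compares 3, -7, -4 and picks Low; Firm B would get 2.
- Plus: Firm A compares 7, -5, 4 and picks Low; Firm B would get 4.
- Premium: Firm A compares -8, 3, 5 and picks High; Firm B would get 7.
Firm B's induced payoffs are 4, 2, 4, 7, so Firm B commits to Premium. Subgame-perfect outcome: (High, Premium) with payoffs (5, 7).
For the simultaneous game, intersect best replies.
Firm A's best replies: Budget→Mid; Value→Low; Plus→Low; Premium→High.
Firm B's best replies: Low→Plus; Mid→Value; High→Plus.
Only (Low, Plus) has each player best-responding; Nash payoffs (7, 4).
Sequential outcome (High, Premium) differs from the Nash profile (Low, Plus).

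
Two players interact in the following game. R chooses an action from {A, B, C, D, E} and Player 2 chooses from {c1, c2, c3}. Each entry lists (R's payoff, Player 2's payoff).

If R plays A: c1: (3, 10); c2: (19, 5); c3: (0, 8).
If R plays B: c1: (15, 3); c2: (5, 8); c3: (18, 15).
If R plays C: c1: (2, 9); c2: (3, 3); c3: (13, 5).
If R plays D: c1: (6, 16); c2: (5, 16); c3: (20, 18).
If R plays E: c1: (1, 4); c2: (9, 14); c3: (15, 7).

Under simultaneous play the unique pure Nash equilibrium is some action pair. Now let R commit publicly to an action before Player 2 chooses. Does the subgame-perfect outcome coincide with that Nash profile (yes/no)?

yes

Player 2 best-responds to each possible R move:
- A → Player 2 plays c1 (best of 10, 5, 8); R gets 3.
- B → Player 2 plays c3 (best of 3, 8, 15); R gets 18.
- C → Player 2 plays c1 (best of 9, 3, 5); R gets 2.
- D → Player 2 plays c3 (best of 16, 16, 18); R gets 20.
- E → Player 2 plays c2 (best of 4, 14, 7); R gets 9.
R's induced payoffs are 3, 18, 2, 20, 9, so R commits to D. Subgame-perfect outcome: (D, c3) with payoffs (20, 18).
Now find the simultaneous Nash equilibrium.
R's best replies: c1→B; c2→A; c3→D.
Player 2's best replies: A→c1; B→c3; C→c1; D→c3; E→c2.
Only (D, c3) has each player best-responding; Nash payoffs (20, 18).
Sequential outcome (D, c3) coincides with the Nash profile (D, c3).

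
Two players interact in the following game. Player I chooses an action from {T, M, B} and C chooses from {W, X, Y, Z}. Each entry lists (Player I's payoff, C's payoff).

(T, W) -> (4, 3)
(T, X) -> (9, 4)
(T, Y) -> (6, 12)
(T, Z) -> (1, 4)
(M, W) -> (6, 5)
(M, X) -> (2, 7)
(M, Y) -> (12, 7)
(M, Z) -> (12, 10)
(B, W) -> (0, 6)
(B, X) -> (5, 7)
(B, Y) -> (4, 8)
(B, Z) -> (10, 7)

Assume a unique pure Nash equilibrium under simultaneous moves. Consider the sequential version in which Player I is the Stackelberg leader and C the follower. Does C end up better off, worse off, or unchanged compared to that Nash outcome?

unchanged

Backward induction with Player I moving first.
- T → C plays Y (best of 3, 4, 12, 4); Player I gets 6.
- M → C plays Z (best of 5, 7, 7, 10); Player I gets 12.
- B → C plays Y (best of 6, 7, 8, 7); Player I gets 4.
Maximizing over 6, 12, 4, Player I chooses M. Subgame-perfect outcome: (M, Z) with payoffs (12, 10).
Now find the simultaneous Nash equilibrium.
Player I's best replies: W→M; X→T; Y→M; Z→M.
C's best replies: T→Y; M→Z; B→Y.
The unique mutual best reply is (M, Z), giving (12, 10).
C earns 10 sequentially versus 10 at the Nash outcome: unchanged.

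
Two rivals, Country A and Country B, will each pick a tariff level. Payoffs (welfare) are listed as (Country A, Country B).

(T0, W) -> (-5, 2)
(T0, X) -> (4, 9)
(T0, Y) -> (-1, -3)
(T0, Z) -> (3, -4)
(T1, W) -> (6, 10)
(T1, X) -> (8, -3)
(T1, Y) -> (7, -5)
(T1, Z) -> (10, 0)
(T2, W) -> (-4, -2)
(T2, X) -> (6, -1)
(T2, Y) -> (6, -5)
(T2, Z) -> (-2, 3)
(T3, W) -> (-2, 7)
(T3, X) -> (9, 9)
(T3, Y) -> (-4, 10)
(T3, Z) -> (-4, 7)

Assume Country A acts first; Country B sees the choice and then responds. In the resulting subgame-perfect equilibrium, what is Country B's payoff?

Backward induction with Country A moving first.
- T0: BR = X, leader payoff 4.
- T1: BR = W, leader payoff 6.
- T2: BR = Z, leader payoff -2.
- T3: BR = Y, leader payoff -4.
Country A's induced payoffs are 4, 6, -2, -4, so Country A commits to T1. Subgame-perfect outcome: (T1, W) with payoffs (6, 10).

10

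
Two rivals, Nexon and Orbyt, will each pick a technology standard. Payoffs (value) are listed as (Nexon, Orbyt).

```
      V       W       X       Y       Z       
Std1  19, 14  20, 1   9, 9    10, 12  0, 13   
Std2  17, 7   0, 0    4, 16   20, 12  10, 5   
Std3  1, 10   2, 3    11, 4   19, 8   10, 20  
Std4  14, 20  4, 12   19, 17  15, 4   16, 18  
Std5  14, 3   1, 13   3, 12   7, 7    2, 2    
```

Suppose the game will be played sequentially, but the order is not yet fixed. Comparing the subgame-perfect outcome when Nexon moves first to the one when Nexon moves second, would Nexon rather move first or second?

If Nexon leads: Orbyt's best replies are Std1→V, Std2→X, Std3→Z, Std4→V, Std5→W; Nexon's induced payoffs 19, 4, 10, 14, 1; outcome (Std1, V), payoffs (19, 14).
If Orbyt leads: Nexon's best replies are V→Std1, W→Std1, X→Std4, Y→Std2, Z→Std4; Orbyt's induced payoffs 14, 1, 17, 12, 18; outcome (Std4, Z), payoffs (16, 18).
Nexon gets 19 moving first and 16 moving second, so Nexon prefers to move first.

first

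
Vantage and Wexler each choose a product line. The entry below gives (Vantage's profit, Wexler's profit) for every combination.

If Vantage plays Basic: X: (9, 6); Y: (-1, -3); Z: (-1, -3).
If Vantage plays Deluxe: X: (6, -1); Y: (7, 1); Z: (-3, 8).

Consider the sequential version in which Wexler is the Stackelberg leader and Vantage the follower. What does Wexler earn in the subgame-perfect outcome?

Backward induction with Wexler moving first.
- X: BR = Basic, leader payoff 6.
- Y: BR = Deluxe, leader payoff 1.
- Z: BR = Basic, leader payoff -3.
Among 6, 1, -3, the best is 6 at X. Subgame-perfect outcome: (Basic, X) with payoffs (9, 6).

6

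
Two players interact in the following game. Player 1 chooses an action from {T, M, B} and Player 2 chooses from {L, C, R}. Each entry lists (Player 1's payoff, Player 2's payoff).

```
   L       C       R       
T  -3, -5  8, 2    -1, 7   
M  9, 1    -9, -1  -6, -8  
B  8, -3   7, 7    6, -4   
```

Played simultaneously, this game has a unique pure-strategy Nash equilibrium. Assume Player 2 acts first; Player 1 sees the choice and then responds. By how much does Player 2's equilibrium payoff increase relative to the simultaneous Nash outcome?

1

Backward induction with Player 2 moving first.
- L → Player 1 plays M (best of -3, 9, 8); Player 2 gets 1.
- C → Player 1 plays T (best of 8, -9, 7); Player 2 gets 2.
- R → Player 1 plays B (best of -1, -6, 6); Player 2 gets -4.
Player 2's induced payoffs are 1, 2, -4, so Player 2 commits to C. Subgame-perfect outcome: (T, C) with payoffs (8, 2).
For the simultaneous game, intersect best replies.
Player 1's best replies: L→M; C→T; R→B.
Player 2's best replies: T→R; M→L; B→C.
The unique mutual best reply is (M, L), giving (9, 1).
Player 2's commitment gain: 2 − 1 = 1.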